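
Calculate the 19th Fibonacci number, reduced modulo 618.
473

Matrix identity: Q^n = [[F_(n+1), F_n], [F_n, F_(n-1)]] with Q = [[1,1],[1,0]].
n = 19 = 10011₂. Square-and-multiply, entries mod 618:
Q^1 = [[1,1],[1,0]]
Q^2 = (Q^1)² = [[2,1],[1,1]]
Q^4 = (Q^2)² = [[5,3],[3,2]]
Q^9 = (Q^4)²·Q = [[55,34],[34,21]]
Q^19 = (Q^9)²·Q = [[585,473],[473,112]]
F_19 mod 618 = Q^19[0][1] = 473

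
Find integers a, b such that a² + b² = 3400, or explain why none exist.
6² + 58² (a=6, b=58)

Factorization: 3400 = 2^3 × 5^2 × 17
By Fermat: n is sum of two squares iff every prime p ≡ 3 (mod 4) appears to even power.
All primes ≡ 3 (mod 4) appear to even power.
Search a = 0, 1, 2, … for 3400 - a² a perfect square: first hit at a = 6: 3400 - 36 = 3364 = 58².
3400 = 6² + 58² = 36 + 3364 ✓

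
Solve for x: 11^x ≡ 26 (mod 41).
19

Baby-step giant-step with step n = ⌈√41⌉ = 7.
Baby steps 11^j mod 41 (j:value) for j=0..6: 0:1, 1:11, 2:39, 3:19, 4:4, 5:3, 6:33.
Giant-step multiplier: 11^(-7) ≡ 11^(40-7) = 11^33 ≡ 34 (mod 41).
Giant steps γ_i = 26·34^i mod 41: γ_0=26, γ_1=23, γ_2=3 (in table at j=5).
x = i·n + j = 2·7 + 5 = 19.
Check: 11^19 ≡ 26 (mod 41).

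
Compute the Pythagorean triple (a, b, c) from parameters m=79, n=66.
(1885, 10428, 10597)

Euclid's formula: a = m² - n², b = 2mn, c = m² + n²
m = 79, n = 66
a = 79² - 66² = 6241 - 4356 = 1885
b = 2 × 79 × 66 = 10428
c = 79² + 66² = 6241 + 4356 = 10597
Verification: 1885² + 10428² = 3553225 + 108743184 = 112296409 = 10597² ✓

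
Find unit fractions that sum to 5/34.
1/7 + 1/238

Greedy algorithm:
5/34: ceiling(34/5) = 7, use 1/7
1/238: ceiling(238/1) = 238, use 1/238
Result: 5/34 = 1/7 + 1/238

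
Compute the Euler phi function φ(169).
156

169 = 13^2
φ(n) = n × ∏(1 - 1/p) for each prime p dividing n
φ(169) = 169 × (1 - 1/13) = 156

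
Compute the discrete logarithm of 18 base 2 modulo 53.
35

Baby-step giant-step with step n = ⌈√53⌉ = 8.
Baby steps 2^j mod 53 (j:value) for j=0..7: 0:1, 1:2, 2:4, 3:8, 4:16, 5:32, 6:11, 7:22.
Giant-step multiplier: 2^(-8) ≡ 2^(52-8) = 2^44 ≡ 47 (mod 53).
Giant steps γ_i = 18·47^i mod 53: γ_0=18, γ_1=51, γ_2=12, γ_3=34, γ_4=8 (in table at j=3).
x = i·n + j = 4·8 + 3 = 35.
Check: 2^35 ≡ 18 (mod 53).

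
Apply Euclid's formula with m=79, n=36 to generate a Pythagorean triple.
(4945, 5688, 7537)

Euclid's formula: a = m² - n², b = 2mn, c = m² + n²
m = 79, n = 36
a = 79² - 36² = 6241 - 1296 = 4945
b = 2 × 79 × 36 = 5688
c = 79² + 36² = 6241 + 1296 = 7537
Verification: 4945² + 5688² = 24453025 + 32353344 = 56806369 = 7537² ✓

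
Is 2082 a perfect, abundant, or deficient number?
abundant

Proper divisors of 2082: sum = 1 + 2 + 3 + 6 + 347 + 694 + 1041 = 2094
Since 2094 > 2082, 2082 is abundant.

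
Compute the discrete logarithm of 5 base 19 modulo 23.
3

Baby-step giant-step with step n = ⌈√23⌉ = 5.
Baby steps 19^j mod 23 (j:value) for j=0..4: 0:1, 1:19, 2:16, 3:5, 4:3.
h = 5 is already in the table at j=3, so x = 3.
Check: 19^3 ≡ 5 (mod 23).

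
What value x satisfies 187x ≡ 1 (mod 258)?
109

gcd(187, 258) = 1, so the inverse exists.
Extended Euclidean algorithm on (258, 187):
258 = 1 × 187 + 71  ⟹  71 = (1)·258 + (-1)·187
187 = 2 × 71 + 45  ⟹  45 = (-2)·258 + (3)·187
71 = 1 × 45 + 26  ⟹  26 = (3)·258 + (-4)·187
45 = 1 × 26 + 19  ⟹  19 = (-5)·258 + (7)·187
26 = 1 × 19 + 7  ⟹  7 = (8)·258 + (-11)·187
19 = 2 × 7 + 5  ⟹  5 = (-21)·258 + (29)·187
7 = 1 × 5 + 2  ⟹  2 = (29)·258 + (-40)·187
5 = 2 × 2 + 1  ⟹  1 = (-79)·258 + (109)·187
So (109)·187 ≡ 1 (mod 258), i.e. 187^(-1) ≡ 109 (mod 258).
Check: 187 × 109 = 20383 ≡ 1 (mod 258)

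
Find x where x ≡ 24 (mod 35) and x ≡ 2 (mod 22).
24

Using Chinese Remainder Theorem:
M = 35 × 22 = 770
M1 = 22, M2 = 35
y1 = 22^(-1) mod 35 = 8
y2 = 35^(-1) mod 22 = 17
x = (24×22×8 + 2×35×17) mod 770 = 24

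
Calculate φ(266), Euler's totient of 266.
108

266 = 2 × 7 × 19
φ(n) = n × ∏(1 - 1/p) for each prime p dividing n
φ(266) = 266 × (1 - 1/2) × (1 - 1/7) × (1 - 1/19) = 108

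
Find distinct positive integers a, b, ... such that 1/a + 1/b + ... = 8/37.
1/5 + 1/62 + 1/11470

Greedy algorithm:
8/37: ceiling(37/8) = 5, use 1/5
3/185: ceiling(185/3) = 62, use 1/62
1/11470: ceiling(11470/1) = 11470, use 1/11470
Result: 8/37 = 1/5 + 1/62 + 1/11470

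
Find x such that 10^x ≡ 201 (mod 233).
188

Baby-step giant-step with step n = ⌈√233⌉ = 16.
Baby steps 10^j mod 233 (j:value) for j=0..15: 0:1, 1:10, 2:100, 3:68, 4:214, 5:43, 6:197, 7:106, 8:128, 9:115, 10:218, 11:83, 12:131, 13:145, 14:52, 15:54.
Giant-step multiplier: 10^(-16) ≡ 10^(232-16) = 10^216 ≡ 148 (mod 233).
Giant steps γ_i = 201·148^i mod 233: γ_0=201, γ_1=157, γ_2=169, γ_3=81, γ_4=105, γ_5=162, γ_6=210, γ_7=91, γ_8=187, γ_9=182, γ_10=141, γ_11=131 (in table at j=12).
x = i·n + j = 11·16 + 12 = 188.
Check: 10^188 ≡ 201 (mod 233).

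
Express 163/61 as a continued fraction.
[2; 1, 2, 20]

Euclidean algorithm steps:
163 = 2 × 61 + 41
61 = 1 × 41 + 20
41 = 2 × 20 + 1
20 = 20 × 1 + 0
Continued fraction: [2; 1, 2, 20]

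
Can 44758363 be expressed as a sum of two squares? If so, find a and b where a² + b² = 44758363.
Not possible

Factorization: 44758363 = 13 × 151^3
By Fermat: n is sum of two squares iff every prime p ≡ 3 (mod 4) appears to even power.
Prime(s) ≡ 3 (mod 4) with odd exponent: [(151, 3)]
Therefore 44758363 cannot be expressed as a² + b².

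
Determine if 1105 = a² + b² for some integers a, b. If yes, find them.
4² + 33² (a=4, b=33)

Factorization: 1105 = 5 × 13 × 17
By Fermat: n is sum of two squares iff every prime p ≡ 3 (mod 4) appears to even power.
All primes ≡ 3 (mod 4) appear to even power.
Search a = 0, 1, 2, … for 1105 - a² a perfect square: first hit at a = 4: 1105 - 16 = 1089 = 33².
1105 = 4² + 33² = 16 + 1089 ✓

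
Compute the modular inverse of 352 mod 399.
382

gcd(352, 399) = 1, so the inverse exists.
Extended Euclidean algorithm on (399, 352):
399 = 1 × 352 + 47  ⟹  47 = (1)·399 + (-1)·352
352 = 7 × 47 + 23  ⟹  23 = (-7)·399 + (8)·352
47 = 2 × 23 + 1  ⟹  1 = (15)·399 + (-17)·352
So (-17)·352 ≡ 1 (mod 399), i.e. 352^(-1) ≡ -17 ≡ 382 (mod 399).
Check: 352 × 382 = 134464 ≡ 1 (mod 399)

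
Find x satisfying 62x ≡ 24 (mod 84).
x ≡ 18 (mod 42)

gcd(62, 84) = 2, which divides 24, so solutions exist.
Divide through by 2: 31x ≡ 12 (mod 42).
Find 31^(-1) mod 42 by the extended Euclidean algorithm:
42 = 1 × 31 + 11  ⟹  11 = (1)·42 + (-1)·31
31 = 2 × 11 + 9  ⟹  9 = (-2)·42 + (3)·31
11 = 1 × 9 + 2  ⟹  2 = (3)·42 + (-4)·31
9 = 4 × 2 + 1  ⟹  1 = (-14)·42 + (19)·31
So (19)·31 ≡ 1 (mod 42), i.e. 31^(-1) ≡ 19 (mod 42).
x ≡ 19 × 12 = 228 ≡ 18 (mod 42).
Check: 62 × 18 = 1116 ≡ 24 (mod 84).
x ≡ 18 (mod 42), giving 2 solutions mod 84.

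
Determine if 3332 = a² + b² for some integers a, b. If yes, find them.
14² + 56² (a=14, b=56)

Factorization: 3332 = 2^2 × 7^2 × 17
By Fermat: n is sum of two squares iff every prime p ≡ 3 (mod 4) appears to even power.
All primes ≡ 3 (mod 4) appear to even power.
Search a = 0, 1, 2, … for 3332 - a² a perfect square: first hit at a = 14: 3332 - 196 = 3136 = 56².
3332 = 14² + 56² = 196 + 3136 ✓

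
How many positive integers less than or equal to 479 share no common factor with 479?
478

479 = 479
φ(n) = n × ∏(1 - 1/p) for each prime p dividing n
φ(479) = 479 × (1 - 1/479) = 478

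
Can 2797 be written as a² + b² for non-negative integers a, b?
14² + 51² (a=14, b=51)

Factorization: 2797 = 2797
By Fermat: n is sum of two squares iff every prime p ≡ 3 (mod 4) appears to even power.
All primes ≡ 3 (mod 4) appear to even power.
Search a = 0, 1, 2, … for 2797 - a² a perfect square: first hit at a = 14: 2797 - 196 = 2601 = 51².
2797 = 14² + 51² = 196 + 2601 ✓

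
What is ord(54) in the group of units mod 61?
60

61 is prime, so ord(54) divides φ(61) = 60.
Divisors of 60: 1, 2, 3, 4, 5, 6, 10, 12, 15, 20, 30, 60.
Repeated squaring: 54^1 ≡ 54, 54^2 ≡ 49, 54^4 ≡ 22, 54^8 ≡ 57, 54^16 ≡ 16, 54^32 ≡ 12 (mod 61).
Test 54^d mod 61 for each divisor d in increasing order:
54^1 ≡ 54
54^2 ≡ 49
54^3 = 54^2·54^1 ≡ 23
54^4 ≡ 22
54^5 = 54^4·54^1 ≡ 29
54^6 = 54^4·54^2 ≡ 41
54^10 = 54^8·54^2 ≡ 48
54^12 = 54^8·54^4 ≡ 34
54^15 = 54^8·54^4·54^2·54^1 ≡ 50
54^20 = 54^16·54^4 ≡ 47
54^30 = 54^16·54^8·54^4·54^2 ≡ 60
54^60 = 54^32·54^16·54^8·54^4 ≡ 1  ← first divisor giving 1
The order is 60.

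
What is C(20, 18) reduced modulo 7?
1

Using Lucas' theorem:
Write n=20 and k=18 in base 7:
n in base 7: [2, 6]
k in base 7: [2, 4]
C(20,18) mod 7 = ∏ C(n_i, k_i) mod 7
Digit binomials (mod 7): C(2,2) = 1; C(6,4) = 15 ≡ 1
Product: 1 × 1 = 1 ≡ 1 (mod 7)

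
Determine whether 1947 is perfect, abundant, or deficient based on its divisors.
deficient

Proper divisors of 1947: sum = 1 + 3 + 11 + 33 + 59 + 177 + 649 = 933
Since 933 < 1947, 1947 is deficient.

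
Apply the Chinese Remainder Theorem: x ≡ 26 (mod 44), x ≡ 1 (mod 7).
246

Using Chinese Remainder Theorem:
M = 44 × 7 = 308
M1 = 7, M2 = 44
y1 = 7^(-1) mod 44 = 19
y2 = 44^(-1) mod 7 = 4
x = (26×7×19 + 1×44×4) mod 308 = 246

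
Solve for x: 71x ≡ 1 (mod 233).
128

gcd(71, 233) = 1, so the inverse exists.
Extended Euclidean algorithm on (233, 71):
233 = 3 × 71 + 20  ⟹  20 = (1)·233 + (-3)·71
71 = 3 × 20 + 11  ⟹  11 = (-3)·233 + (10)·71
20 = 1 × 11 + 9  ⟹  9 = (4)·233 + (-13)·71
11 = 1 × 9 + 2  ⟹  2 = (-7)·233 + (23)·71
9 = 4 × 2 + 1  ⟹  1 = (32)·233 + (-105)·71
So (-105)·71 ≡ 1 (mod 233), i.e. 71^(-1) ≡ -105 ≡ 128 (mod 233).
Check: 71 × 128 = 9088 ≡ 1 (mod 233)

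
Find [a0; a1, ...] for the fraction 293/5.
[58; 1, 1, 2]

Euclidean algorithm steps:
293 = 58 × 5 + 3
5 = 1 × 3 + 2
3 = 1 × 2 + 1
2 = 2 × 1 + 0
Continued fraction: [58; 1, 1, 2]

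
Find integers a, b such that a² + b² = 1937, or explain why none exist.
1² + 44² (a=1, b=44)

Factorization: 1937 = 13 × 149
By Fermat: n is sum of two squares iff every prime p ≡ 3 (mod 4) appears to even power.
All primes ≡ 3 (mod 4) appear to even power.
Search a = 0, 1, 2, … for 1937 - a² a perfect square: first hit at a = 1: 1937 - 1 = 1936 = 44².
1937 = 1² + 44² = 1 + 1936 ✓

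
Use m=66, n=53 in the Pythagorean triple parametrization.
(1547, 6996, 7165)

Euclid's formula: a = m² - n², b = 2mn, c = m² + n²
m = 66, n = 53
a = 66² - 53² = 4356 - 2809 = 1547
b = 2 × 66 × 53 = 6996
c = 66² + 53² = 4356 + 2809 = 7165
Verification: 1547² + 6996² = 2393209 + 48944016 = 51337225 = 7165² ✓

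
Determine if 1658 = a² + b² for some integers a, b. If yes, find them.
17² + 37² (a=17, b=37)

Factorization: 1658 = 2 × 829
By Fermat: n is sum of two squares iff every prime p ≡ 3 (mod 4) appears to even power.
All primes ≡ 3 (mod 4) appear to even power.
Search a = 0, 1, 2, … for 1658 - a² a perfect square: first hit at a = 17: 1658 - 289 = 1369 = 37².
1658 = 17² + 37² = 289 + 1369 ✓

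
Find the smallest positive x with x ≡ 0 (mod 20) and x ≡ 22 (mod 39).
100

Using Chinese Remainder Theorem:
M = 20 × 39 = 780
M1 = 39, M2 = 20
y1 = 39^(-1) mod 20 = 19
y2 = 20^(-1) mod 39 = 2
x = (0×39×19 + 22×20×2) mod 780 = 100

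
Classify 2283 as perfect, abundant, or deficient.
deficient

Proper divisors of 2283: sum = 1 + 3 + 761 = 765
Since 765 < 2283, 2283 is deficient.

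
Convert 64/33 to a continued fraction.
[1; 1, 15, 2]

Euclidean algorithm steps:
64 = 1 × 33 + 31
33 = 1 × 31 + 2
31 = 15 × 2 + 1
2 = 2 × 1 + 0
Continued fraction: [1; 1, 15, 2]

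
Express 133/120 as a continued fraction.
[1; 9, 4, 3]

Euclidean algorithm steps:
133 = 1 × 120 + 13
120 = 9 × 13 + 3
13 = 4 × 3 + 1
3 = 3 × 1 + 0
Continued fraction: [1; 9, 4, 3]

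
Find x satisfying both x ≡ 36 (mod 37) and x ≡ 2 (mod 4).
110

Using Chinese Remainder Theorem:
M = 37 × 4 = 148
M1 = 4, M2 = 37
y1 = 4^(-1) mod 37 = 28
y2 = 37^(-1) mod 4 = 1
x = (36×4×28 + 2×37×1) mod 148 = 110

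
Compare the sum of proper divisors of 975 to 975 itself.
deficient

Proper divisors of 975: sum = 1 + 3 + 5 + 13 + 15 + 25 + 39 + 65 + 75 + 195 + 325 = 761
Since 761 < 975, 975 is deficient.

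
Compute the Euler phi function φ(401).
400

401 = 401
φ(n) = n × ∏(1 - 1/p) for each prime p dividing n
φ(401) = 401 × (1 - 1/401) = 400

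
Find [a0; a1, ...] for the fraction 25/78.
[0; 3, 8, 3]

Euclidean algorithm steps:
25 = 0 × 78 + 25
78 = 3 × 25 + 3
25 = 8 × 3 + 1
3 = 3 × 1 + 0
Continued fraction: [0; 3, 8, 3]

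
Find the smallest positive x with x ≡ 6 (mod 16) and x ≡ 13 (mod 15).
118

Using Chinese Remainder Theorem:
M = 16 × 15 = 240
M1 = 15, M2 = 16
y1 = 15^(-1) mod 16 = 15
y2 = 16^(-1) mod 15 = 1
x = (6×15×15 + 13×16×1) mod 240 = 118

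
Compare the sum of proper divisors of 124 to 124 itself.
deficient

Proper divisors of 124: sum = 1 + 2 + 4 + 31 + 62 = 100
Since 100 < 124, 124 is deficient.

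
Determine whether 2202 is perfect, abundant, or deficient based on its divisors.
abundant

Proper divisors of 2202: sum = 1 + 2 + 3 + 6 + 367 + 734 + 1101 = 2214
Since 2214 > 2202, 2202 is abundant.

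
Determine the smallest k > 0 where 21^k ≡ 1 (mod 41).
20

41 is prime, so ord(21) divides φ(41) = 40.
Divisors of 40: 1, 2, 4, 5, 8, 10, 20, 40.
Repeated squaring: 21^1 ≡ 21, 21^2 ≡ 31, 21^4 ≡ 18, 21^8 ≡ 37, 21^16 ≡ 16, 21^32 ≡ 10 (mod 41).
Test 21^d mod 41 for each divisor d in increasing order:
21^1 ≡ 21
21^2 ≡ 31
21^4 ≡ 18
21^5 = 21^4·21^1 ≡ 9
21^8 ≡ 37
21^10 = 21^8·21^2 ≡ 40
21^20 = 21^16·21^4 ≡ 1  ← first divisor giving 1
The order is 20.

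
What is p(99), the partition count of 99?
169229875

p(n) counts ways to write n as a sum of positive integers (order ignored).
Euler's pentagonal recurrence: p(k) = p(k-1) + p(k-2) - p(k-5) - p(k-7) + p(k-12) + p(k-15) - ... (offsets j(3j∓1)/2, signs ++--, p(0)=1, p(<0)=0).
DP table for k = 0..98: p(0)=1, p(1)=1, p(2)=2, p(3)=3, p(4)=5, p(5)=7, p(6)=11, p(7)=15, p(8)=22, p(9)=30, p(10)=42, p(11)=56, p(12)=77, p(13)=101, p(14)=135, p(15)=176, p(16)=231, p(17)=297, p(18)=385, p(19)=490, p(20)=627, p(21)=792, p(22)=1002, p(23)=1255, p(24)=1575, p(25)=1958, p(26)=2436, p(27)=3010, p(28)=3718, p(29)=4565, p(30)=5604, p(31)=6842, p(32)=8349, p(33)=10143, p(34)=12310, p(35)=14883, p(36)=17977, p(37)=21637, p(38)=26015, p(39)=31185, p(40)=37338, p(41)=44583, p(42)=53174, p(43)=63261, p(44)=75175, p(45)=89134, p(46)=105558, p(47)=124754, p(48)=147273, p(49)=173525, p(50)=204226, p(51)=239943, p(52)=281589, p(53)=329931, p(54)=386155, p(55)=451276, p(56)=526823, p(57)=614154, p(58)=715220, p(59)=831820, p(60)=966467, p(61)=1121505, p(62)=1300156, p(63)=1505499, p(64)=1741630, p(65)=2012558, p(66)=2323520, p(67)=2679689, p(68)=3087735, p(69)=3554345, p(70)=4087968, p(71)=4697205, p(72)=5392783, p(73)=6185689, p(74)=7089500, p(75)=8118264, p(76)=9289091, p(77)=10619863, p(78)=12132164, p(79)=13848650, p(80)=15796476, p(81)=18004327, p(82)=20506255, p(83)=23338469, p(84)=26543660, p(85)=30167357, p(86)=34262962, p(87)=38887673, p(88)=44108109, p(89)=49995925, p(90)=56634173, p(91)=64112359, p(92)=72533807, p(93)=82010177, p(94)=92669720, p(95)=104651419, p(96)=118114304, p(97)=133230930, p(98)=150198136.
Final step: p(99) = p(98) + p(97) - p(94) - p(92) + p(87) + p(84) - p(77) - p(73) + p(64) + p(59) - p(48) - p(42) + p(29) + p(22) - p(7)
= 150198136 + 133230930 - 92669720 - 72533807 + 38887673 + 26543660 - 10619863 - 6185689 + 1741630 + 831820 - 147273 - 53174 + 4565 + 1002 - 15
= 169229875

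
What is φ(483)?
264

483 = 3 × 7 × 23
φ(n) = n × ∏(1 - 1/p) for each prime p dividing n
φ(483) = 483 × (1 - 1/3) × (1 - 1/7) × (1 - 1/23) = 264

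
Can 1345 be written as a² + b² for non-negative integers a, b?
7² + 36² (a=7, b=36)

Factorization: 1345 = 5 × 269
By Fermat: n is sum of two squares iff every prime p ≡ 3 (mod 4) appears to even power.
All primes ≡ 3 (mod 4) appear to even power.
Search a = 0, 1, 2, … for 1345 - a² a perfect square: first hit at a = 7: 1345 - 49 = 1296 = 36².
1345 = 7² + 36² = 49 + 1296 ✓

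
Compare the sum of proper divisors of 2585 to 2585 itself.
deficient

Proper divisors of 2585: sum = 1 + 5 + 11 + 47 + 55 + 235 + 517 = 871
Since 871 < 2585, 2585 is deficient.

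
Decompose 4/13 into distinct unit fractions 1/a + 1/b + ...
1/4 + 1/18 + 1/468

Greedy algorithm:
4/13: ceiling(13/4) = 4, use 1/4
3/52: ceiling(52/3) = 18, use 1/18
1/468: ceiling(468/1) = 468, use 1/468
Result: 4/13 = 1/4 + 1/18 + 1/468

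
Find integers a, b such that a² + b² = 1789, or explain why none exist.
5² + 42² (a=5, b=42)

Factorization: 1789 = 1789
By Fermat: n is sum of two squares iff every prime p ≡ 3 (mod 4) appears to even power.
All primes ≡ 3 (mod 4) appear to even power.
Search a = 0, 1, 2, … for 1789 - a² a perfect square: first hit at a = 5: 1789 - 25 = 1764 = 42².
1789 = 5² + 42² = 25 + 1764 ✓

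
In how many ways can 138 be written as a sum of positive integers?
12292341831

p(n) counts ways to write n as a sum of positive integers (order ignored).
Euler's pentagonal recurrence: p(k) = p(k-1) + p(k-2) - p(k-5) - p(k-7) + p(k-12) + p(k-15) - ... (offsets j(3j∓1)/2, signs ++--, p(0)=1, p(<0)=0).
DP table for k = 0..137: p(0)=1, p(1)=1, p(2)=2, p(3)=3, p(4)=5, p(5)=7, p(6)=11, p(7)=15, p(8)=22, p(9)=30, p(10)=42, p(11)=56, p(12)=77, p(13)=101, p(14)=135, p(15)=176, p(16)=231, p(17)=297, p(18)=385, p(19)=490, p(20)=627, p(21)=792, p(22)=1002, p(23)=1255, p(24)=1575, p(25)=1958, p(26)=2436, p(27)=3010, p(28)=3718, p(29)=4565, p(30)=5604, p(31)=6842, p(32)=8349, p(33)=10143, p(34)=12310, p(35)=14883, p(36)=17977, p(37)=21637, p(38)=26015, p(39)=31185, p(40)=37338, p(41)=44583, p(42)=53174, p(43)=63261, p(44)=75175, p(45)=89134, p(46)=105558, p(47)=124754, p(48)=147273, p(49)=173525, p(50)=204226, p(51)=239943, p(52)=281589, p(53)=329931, p(54)=386155, p(55)=451276, p(56)=526823, p(57)=614154, p(58)=715220, p(59)=831820, p(60)=966467, p(61)=1121505, p(62)=1300156, p(63)=1505499, p(64)=1741630, p(65)=2012558, p(66)=2323520, p(67)=2679689, p(68)=3087735, p(69)=3554345, p(70)=4087968, p(71)=4697205, p(72)=5392783, p(73)=6185689, p(74)=7089500, p(75)=8118264, p(76)=9289091, p(77)=10619863, p(78)=12132164, p(79)=13848650, p(80)=15796476, p(81)=18004327, p(82)=20506255, p(83)=23338469, p(84)=26543660, p(85)=30167357, p(86)=34262962, p(87)=38887673, p(88)=44108109, p(89)=49995925, p(90)=56634173, p(91)=64112359, p(92)=72533807, p(93)=82010177, p(94)=92669720, p(95)=104651419, p(96)=118114304, p(97)=133230930, p(98)=150198136, p(99)=169229875, p(100)=190569292, p(101)=214481126, p(102)=241265379, p(103)=271248950, p(104)=304801365, p(105)=342325709, p(106)=384276336, p(107)=431149389, p(108)=483502844, p(109)=541946240, p(110)=607163746, p(111)=679903203, p(112)=761002156, p(113)=851376628, p(114)=952050665, p(115)=1064144451, p(116)=1188908248, p(117)=1327710076, p(118)=1482074143, p(119)=1653668665, p(120)=1844349560, p(121)=2056148051, p(122)=2291320912, p(123)=2552338241, p(124)=2841940500, p(125)=3163127352, p(126)=3519222692, p(127)=3913864295, p(128)=4351078600, p(129)=4835271870, p(130)=5371315400, p(131)=5964539504, p(132)=6620830889, p(133)=7346629512, p(134)=8149040695, p(135)=9035836076, p(136)=10015581680, p(137)=11097645016.
Final step: p(138) = p(137) + p(136) - p(133) - p(131) + p(126) + p(123) - p(116) - p(112) + p(103) + p(98) - p(87) - p(81) + p(68) + p(61) - p(46) - p(38) + p(21) + p(12)
= 11097645016 + 10015581680 - 7346629512 - 5964539504 + 3519222692 + 2552338241 - 1188908248 - 761002156 + 271248950 + 150198136 - 38887673 - 18004327 + 3087735 + 1121505 - 105558 - 26015 + 792 + 77
= 12292341831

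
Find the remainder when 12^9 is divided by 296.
112

Repeated squaring. Binary of 9 = 1001.
12^1 ≡ 12 (mod 296); 12^2 ≡ 144 (mod 296); 12^4 ≡ 16 (mod 296); 12^8 ≡ 256 (mod 296)
12^9 = 12^1 × 12^8 ≡ 112 (mod 296)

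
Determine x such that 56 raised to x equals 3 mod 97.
46

Baby-step giant-step with step n = ⌈√97⌉ = 10.
Baby steps 56^j mod 97 (j:value) for j=0..9: 0:1, 1:56, 2:32, 3:46, 4:54, 5:17, 6:79, 7:59, 8:6, 9:45.
Giant-step multiplier: 56^(-10) ≡ 56^(96-10) = 56^86 ≡ 48 (mod 97).
Giant steps γ_i = 3·48^i mod 97: γ_0=3, γ_1=47, γ_2=25, γ_3=36, γ_4=79 (in table at j=6).
x = i·n + j = 4·10 + 6 = 46.
Check: 56^46 ≡ 3 (mod 97).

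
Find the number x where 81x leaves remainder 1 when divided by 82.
81

gcd(81, 82) = 1, so the inverse exists.
Extended Euclidean algorithm on (82, 81):
82 = 1 × 81 + 1  ⟹  1 = (1)·82 + (-1)·81
So (-1)·81 ≡ 1 (mod 82), i.e. 81^(-1) ≡ -1 ≡ 81 (mod 82).
Check: 81 × 81 = 6561 ≡ 1 (mod 82)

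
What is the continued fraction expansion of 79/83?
[0; 1, 19, 1, 3]

Euclidean algorithm steps:
79 = 0 × 83 + 79
83 = 1 × 79 + 4
79 = 19 × 4 + 3
4 = 1 × 3 + 1
3 = 3 × 1 + 0
Continued fraction: [0; 1, 19, 1, 3]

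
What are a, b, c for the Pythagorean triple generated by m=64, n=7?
(4047, 896, 4145)

Euclid's formula: a = m² - n², b = 2mn, c = m² + n²
m = 64, n = 7
a = 64² - 7² = 4096 - 49 = 4047
b = 2 × 64 × 7 = 896
c = 64² + 7² = 4096 + 49 = 4145
Verification: 4047² + 896² = 16378209 + 802816 = 17181025 = 4145² ✓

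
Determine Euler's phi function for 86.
42

86 = 2 × 43
φ(n) = n × ∏(1 - 1/p) for each prime p dividing n
φ(86) = 86 × (1 - 1/2) × (1 - 1/43) = 42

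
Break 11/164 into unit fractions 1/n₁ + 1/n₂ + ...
1/15 + 1/2460

Greedy algorithm:
11/164: ceiling(164/11) = 15, use 1/15
1/2460: ceiling(2460/1) = 2460, use 1/2460
Result: 11/164 = 1/15 + 1/2460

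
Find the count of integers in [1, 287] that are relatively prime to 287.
240

287 = 7 × 41
φ(n) = n × ∏(1 - 1/p) for each prime p dividing n
φ(287) = 287 × (1 - 1/7) × (1 - 1/41) = 240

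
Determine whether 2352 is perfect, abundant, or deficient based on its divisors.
abundant

Proper divisors of 2352: sum = 1 + 2 + 3 + 4 + 6 + 7 + 8 + 12 + ... + 392 + 588 + 784 + 1176 (29 divisors) = 4716
Since 4716 > 2352, 2352 is abundant.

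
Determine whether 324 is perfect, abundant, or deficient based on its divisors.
abundant

Proper divisors of 324: sum = 1 + 2 + 3 + 4 + 6 + 9 + 12 + 18 + 27 + 36 + 54 + 81 + 108 + 162 = 523
Since 523 > 324, 324 is abundant.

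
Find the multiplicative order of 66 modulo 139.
69

139 is prime, so ord(66) divides φ(139) = 138.
Divisors of 138: 1, 2, 3, 6, 23, 46, 69, 138.
Repeated squaring: 66^1 ≡ 66, 66^2 ≡ 47, 66^4 ≡ 124, 66^8 ≡ 86, 66^16 ≡ 29, 66^32 ≡ 7, 66^64 ≡ 49, 66^128 ≡ 38 (mod 139).
Test 66^d mod 139 for each divisor d in increasing order:
66^1 ≡ 66
66^2 ≡ 47
66^3 = 66^2·66^1 ≡ 44
66^6 = 66^4·66^2 ≡ 129
66^23 = 66^16·66^4·66^2·66^1 ≡ 42
66^46 = 66^32·66^8·66^4·66^2 ≡ 96
66^69 = 66^64·66^4·66^1 ≡ 1  ← first divisor giving 1
The order is 69.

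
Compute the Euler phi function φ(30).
8

30 = 2 × 3 × 5
φ(n) = n × ∏(1 - 1/p) for each prime p dividing n
φ(30) = 30 × (1 - 1/2) × (1 - 1/3) × (1 - 1/5) = 8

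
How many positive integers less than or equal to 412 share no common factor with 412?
204

412 = 2^2 × 103
φ(n) = n × ∏(1 - 1/p) for each prime p dividing n
φ(412) = 412 × (1 - 1/2) × (1 - 1/103) = 204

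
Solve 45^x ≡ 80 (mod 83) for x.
63

Baby-step giant-step with step n = ⌈√83⌉ = 10.
Baby steps 45^j mod 83 (j:value) for j=0..9: 0:1, 1:45, 2:33, 3:74, 4:10, 5:35, 6:81, 7:76, 8:17, 9:18.
Giant-step multiplier: 45^(-10) ≡ 45^(82-10) = 45^72 ≡ 29 (mod 83).
Giant steps γ_i = 80·29^i mod 83: γ_0=80, γ_1=79, γ_2=50, γ_3=39, γ_4=52, γ_5=14, γ_6=74 (in table at j=3).
x = i·n + j = 6·10 + 3 = 63.
Check: 45^63 ≡ 80 (mod 83).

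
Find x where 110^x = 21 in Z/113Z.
65

Baby-step giant-step with step n = ⌈√113⌉ = 11.
Baby steps 110^j mod 113 (j:value) for j=0..10: 0:1, 1:110, 2:9, 3:86, 4:81, 5:96, 6:51, 7:73, 8:7, 9:92, 10:63.
Giant-step multiplier: 110^(-11) ≡ 110^(112-11) = 110^101 ≡ 55 (mod 113).
Giant steps γ_i = 21·55^i mod 113: γ_0=21, γ_1=25, γ_2=19, γ_3=28, γ_4=71, γ_5=63 (in table at j=10).
x = i·n + j = 5·11 + 10 = 65.
Check: 110^65 ≡ 21 (mod 113).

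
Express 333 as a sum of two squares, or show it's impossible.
3² + 18² (a=3, b=18)

Factorization: 333 = 3^2 × 37
By Fermat: n is sum of two squares iff every prime p ≡ 3 (mod 4) appears to even power.
All primes ≡ 3 (mod 4) appear to even power.
Search a = 0, 1, 2, … for 333 - a² a perfect square: first hit at a = 3: 333 - 9 = 324 = 18².
333 = 3² + 18² = 9 + 324 ✓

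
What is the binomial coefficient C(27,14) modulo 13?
2

Using Lucas' theorem:
Write n=27 and k=14 in base 13:
n in base 13: [2, 1]
k in base 13: [1, 1]
C(27,14) mod 13 = ∏ C(n_i, k_i) mod 13
Digit binomials (mod 13): C(2,1) = 2; C(1,1) = 1
Product: 2 × 1 = 2 ≡ 2 (mod 13)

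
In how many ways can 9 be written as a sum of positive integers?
30

p(n) counts ways to write n as a sum of positive integers (order ignored).
Examples: 9; 8 + 1; 7 + 2; 7 + 1 + 1; 6 + 3; ... (30 total)
p(9) = 30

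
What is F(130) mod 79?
30

Matrix identity: Q^n = [[F_(n+1), F_n], [F_n, F_(n-1)]] with Q = [[1,1],[1,0]].
n = 130 = 10000010₂. Square-and-multiply, entries mod 79:
Q^1 = [[1,1],[1,0]]
Q^2 = (Q^1)² = [[2,1],[1,1]]
Q^4 = (Q^2)² = [[5,3],[3,2]]
Q^8 = (Q^4)² = [[34,21],[21,13]]
Q^16 = (Q^8)² = [[17,39],[39,57]]
Q^32 = (Q^16)² = [[72,42],[42,30]]
Q^65 = (Q^32)²·Q = [[14,75],[75,18]]
Q^130 = (Q^65)² = [[54,30],[30,24]]
F_130 mod 79 = Q^130[0][1] = 30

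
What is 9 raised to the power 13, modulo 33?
3

Repeated squaring. Binary of 13 = 1101.
9^1 ≡ 9 (mod 33); 9^2 ≡ 15 (mod 33); 9^4 ≡ 27 (mod 33); 9^8 ≡ 3 (mod 33)
9^13 = 9^1 × 9^4 × 9^8 ≡ 3 (mod 33)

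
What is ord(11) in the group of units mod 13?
12

13 is prime, so ord(11) divides φ(13) = 12.
Divisors of 12: 1, 2, 3, 4, 6, 12.
Repeated squaring: 11^1 ≡ 11, 11^2 ≡ 4, 11^4 ≡ 3, 11^8 ≡ 9 (mod 13).
Test 11^d mod 13 for each divisor d in increasing order:
11^1 ≡ 11
11^2 ≡ 4
11^3 = 11^2·11^1 ≡ 5
11^4 ≡ 3
11^6 = 11^4·11^2 ≡ 12
11^12 = 11^8·11^4 ≡ 1  ← first divisor giving 1
The order is 12.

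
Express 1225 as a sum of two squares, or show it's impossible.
0² + 35² (a=0, b=35)

Factorization: 1225 = 5^2 × 7^2
By Fermat: n is sum of two squares iff every prime p ≡ 3 (mod 4) appears to even power.
All primes ≡ 3 (mod 4) appear to even power.
Search a = 0, 1, 2, … for 1225 - a² a perfect square: first hit at a = 0: 1225 - 0 = 1225 = 35².
1225 = 0² + 35² = 0 + 1225 ✓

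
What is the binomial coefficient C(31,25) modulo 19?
12

Using Lucas' theorem:
Write n=31 and k=25 in base 19:
n in base 19: [1, 12]
k in base 19: [1, 6]
C(31,25) mod 19 = ∏ C(n_i, k_i) mod 19
Digit binomials (mod 19): C(1,1) = 1; C(12,6) = 924 ≡ 12
Product: 1 × 12 = 12 ≡ 12 (mod 19)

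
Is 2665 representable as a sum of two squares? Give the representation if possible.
8² + 51² (a=8, b=51)

Factorization: 2665 = 5 × 13 × 41
By Fermat: n is sum of two squares iff every prime p ≡ 3 (mod 4) appears to even power.
All primes ≡ 3 (mod 4) appear to even power.
Search a = 0, 1, 2, … for 2665 - a² a perfect square: first hit at a = 8: 2665 - 64 = 2601 = 51².
2665 = 8² + 51² = 64 + 2601 ✓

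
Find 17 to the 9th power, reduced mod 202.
107

Repeated squaring. Binary of 9 = 1001.
17^1 ≡ 17 (mod 202); 17^2 ≡ 87 (mod 202); 17^4 ≡ 95 (mod 202); 17^8 ≡ 137 (mod 202)
17^9 = 17^1 × 17^8 ≡ 107 (mod 202)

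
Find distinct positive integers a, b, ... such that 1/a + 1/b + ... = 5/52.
1/11 + 1/191 + 1/109252

Greedy algorithm:
5/52: ceiling(52/5) = 11, use 1/11
3/572: ceiling(572/3) = 191, use 1/191
1/109252: ceiling(109252/1) = 109252, use 1/109252
Result: 5/52 = 1/11 + 1/191 + 1/109252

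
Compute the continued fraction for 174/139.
[1; 3, 1, 34]

Euclidean algorithm steps:
174 = 1 × 139 + 35
139 = 3 × 35 + 34
35 = 1 × 34 + 1
34 = 34 × 1 + 0
Continued fraction: [1; 3, 1, 34]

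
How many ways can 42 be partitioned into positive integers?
53174

p(n) counts ways to write n as a sum of positive integers (order ignored).
Euler's pentagonal recurrence: p(k) = p(k-1) + p(k-2) - p(k-5) - p(k-7) + p(k-12) + p(k-15) - ... (offsets j(3j∓1)/2, signs ++--, p(0)=1, p(<0)=0).
DP table for k = 0..41: p(0)=1, p(1)=1, p(2)=2, p(3)=3, p(4)=5, p(5)=7, p(6)=11, p(7)=15, p(8)=22, p(9)=30, p(10)=42, p(11)=56, p(12)=77, p(13)=101, p(14)=135, p(15)=176, p(16)=231, p(17)=297, p(18)=385, p(19)=490, p(20)=627, p(21)=792, p(22)=1002, p(23)=1255, p(24)=1575, p(25)=1958, p(26)=2436, p(27)=3010, p(28)=3718, p(29)=4565, p(30)=5604, p(31)=6842, p(32)=8349, p(33)=10143, p(34)=12310, p(35)=14883, p(36)=17977, p(37)=21637, p(38)=26015, p(39)=31185, p(40)=37338, p(41)=44583.
Final step: p(42) = p(41) + p(40) - p(37) - p(35) + p(30) + p(27) - p(20) - p(16) + p(7) + p(2)
= 44583 + 37338 - 21637 - 14883 + 5604 + 3010 - 627 - 231 + 15 + 2
= 53174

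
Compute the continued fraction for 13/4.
[3; 4]

Euclidean algorithm steps:
13 = 3 × 4 + 1
4 = 4 × 1 + 0
Continued fraction: [3; 4]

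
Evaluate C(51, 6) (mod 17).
0

Using Lucas' theorem:
Write n=51 and k=6 in base 17:
n in base 17: [3, 0]
k in base 17: [0, 6]
C(51,6) mod 17 = ∏ C(n_i, k_i) mod 17
Digit binomials (mod 17): C(3,0) = 1; C(0,6) = 0 (k_i > n_i)
Product: 1 × 0 = 0 ≡ 0 (mod 17)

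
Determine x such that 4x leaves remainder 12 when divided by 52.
x ≡ 3 (mod 13)

gcd(4, 52) = 4, which divides 12, so solutions exist.
Divide through by 4: x ≡ 3 (mod 13).
The coefficient of x is now 1, so x ≡ 3 (mod 13).
Check: 4 × 3 = 12 ≡ 12 (mod 52).
x ≡ 3 (mod 13), giving 4 solutions mod 52.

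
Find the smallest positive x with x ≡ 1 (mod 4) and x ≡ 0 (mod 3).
9

Using Chinese Remainder Theorem:
M = 4 × 3 = 12
M1 = 3, M2 = 4
y1 = 3^(-1) mod 4 = 3
y2 = 4^(-1) mod 3 = 1
x = (1×3×3 + 0×4×1) mod 12 = 9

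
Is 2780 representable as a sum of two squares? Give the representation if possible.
Not possible

Factorization: 2780 = 2^2 × 5 × 139
By Fermat: n is sum of two squares iff every prime p ≡ 3 (mod 4) appears to even power.
Prime(s) ≡ 3 (mod 4) with odd exponent: [(139, 1)]
Therefore 2780 cannot be expressed as a² + b².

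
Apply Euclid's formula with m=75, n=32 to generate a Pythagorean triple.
(4601, 4800, 6649)

Euclid's formula: a = m² - n², b = 2mn, c = m² + n²
m = 75, n = 32
a = 75² - 32² = 5625 - 1024 = 4601
b = 2 × 75 × 32 = 4800
c = 75² + 32² = 5625 + 1024 = 6649
Verification: 4601² + 4800² = 21169201 + 23040000 = 44209201 = 6649² ✓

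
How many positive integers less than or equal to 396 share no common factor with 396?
120

396 = 2^2 × 3^2 × 11
φ(n) = n × ∏(1 - 1/p) for each prime p dividing n
φ(396) = 396 × (1 - 1/2) × (1 - 1/3) × (1 - 1/11) = 120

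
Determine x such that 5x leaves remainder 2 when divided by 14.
x ≡ 6 (mod 14)

gcd(5, 14) = 1, which divides 2, so solutions exist.
Find 5^(-1) mod 14 by the extended Euclidean algorithm:
14 = 2 × 5 + 4  ⟹  4 = (1)·14 + (-2)·5
5 = 1 × 4 + 1  ⟹  1 = (-1)·14 + (3)·5
So (3)·5 ≡ 1 (mod 14), i.e. 5^(-1) ≡ 3 (mod 14).
x ≡ 3 × 2 = 6 ≡ 6 (mod 14).
Check: 5 × 6 = 30 ≡ 2 (mod 14).
Unique solution: x ≡ 6 (mod 14)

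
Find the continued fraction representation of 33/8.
[4; 8]

Euclidean algorithm steps:
33 = 4 × 8 + 1
8 = 8 × 1 + 0
Continued fraction: [4; 8]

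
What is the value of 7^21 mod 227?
73

Repeated squaring. Binary of 21 = 10101.
7^1 ≡ 7 (mod 227); 7^2 ≡ 49 (mod 227); 7^4 ≡ 131 (mod 227); 7^8 ≡ 136 (mod 227); 7^16 ≡ 109 (mod 227)
7^21 = 7^1 × 7^4 × 7^16 ≡ 73 (mod 227)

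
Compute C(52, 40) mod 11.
10

Using Lucas' theorem:
Write n=52 and k=40 in base 11:
n in base 11: [4, 8]
k in base 11: [3, 7]
C(52,40) mod 11 = ∏ C(n_i, k_i) mod 11
Digit binomials (mod 11): C(4,3) = 4; C(8,7) = 8
Product: 4 × 8 = 32 ≡ 10 (mod 11)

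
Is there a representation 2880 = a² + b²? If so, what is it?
24² + 48² (a=24, b=48)

Factorization: 2880 = 2^6 × 3^2 × 5
By Fermat: n is sum of two squares iff every prime p ≡ 3 (mod 4) appears to even power.
All primes ≡ 3 (mod 4) appear to even power.
Search a = 0, 1, 2, … for 2880 - a² a perfect square: first hit at a = 24: 2880 - 576 = 2304 = 48².
2880 = 24² + 48² = 576 + 2304 ✓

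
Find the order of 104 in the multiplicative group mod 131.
130

131 is prime, so ord(104) divides φ(131) = 130.
Divisors of 130: 1, 2, 5, 10, 13, 26, 65, 130.
Repeated squaring: 104^1 ≡ 104, 104^2 ≡ 74, 104^4 ≡ 105, 104^8 ≡ 21, 104^16 ≡ 48, 104^32 ≡ 77, 104^64 ≡ 34, 104^128 ≡ 108 (mod 131).
Test 104^d mod 131 for each divisor d in increasing order:
104^1 ≡ 104
104^2 ≡ 74
104^5 = 104^4·104^1 ≡ 47
104^10 = 104^8·104^2 ≡ 113
104^13 = 104^8·104^4·104^1 ≡ 70
104^26 = 104^16·104^8·104^2 ≡ 53
104^65 = 104^64·104^1 ≡ 130
104^130 = 104^128·104^2 ≡ 1  ← first divisor giving 1
The order is 130.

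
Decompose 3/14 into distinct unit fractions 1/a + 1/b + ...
1/5 + 1/70

Greedy algorithm:
3/14: ceiling(14/3) = 5, use 1/5
1/70: ceiling(70/1) = 70, use 1/70
Result: 3/14 = 1/5 + 1/70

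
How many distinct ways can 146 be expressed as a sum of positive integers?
27517052599

p(n) counts ways to write n as a sum of positive integers (order ignored).
Euler's pentagonal recurrence: p(k) = p(k-1) + p(k-2) - p(k-5) - p(k-7) + p(k-12) + p(k-15) - ... (offsets j(3j∓1)/2, signs ++--, p(0)=1, p(<0)=0).
DP table for k = 0..145: p(0)=1, p(1)=1, p(2)=2, p(3)=3, p(4)=5, p(5)=7, p(6)=11, p(7)=15, p(8)=22, p(9)=30, p(10)=42, p(11)=56, p(12)=77, p(13)=101, p(14)=135, p(15)=176, p(16)=231, p(17)=297, p(18)=385, p(19)=490, p(20)=627, p(21)=792, p(22)=1002, p(23)=1255, p(24)=1575, p(25)=1958, p(26)=2436, p(27)=3010, p(28)=3718, p(29)=4565, p(30)=5604, p(31)=6842, p(32)=8349, p(33)=10143, p(34)=12310, p(35)=14883, p(36)=17977, p(37)=21637, p(38)=26015, p(39)=31185, p(40)=37338, p(41)=44583, p(42)=53174, p(43)=63261, p(44)=75175, p(45)=89134, p(46)=105558, p(47)=124754, p(48)=147273, p(49)=173525, p(50)=204226, p(51)=239943, p(52)=281589, p(53)=329931, p(54)=386155, p(55)=451276, p(56)=526823, p(57)=614154, p(58)=715220, p(59)=831820, p(60)=966467, p(61)=1121505, p(62)=1300156, p(63)=1505499, p(64)=1741630, p(65)=2012558, p(66)=2323520, p(67)=2679689, p(68)=3087735, p(69)=3554345, p(70)=4087968, p(71)=4697205, p(72)=5392783, p(73)=6185689, p(74)=7089500, p(75)=8118264, p(76)=9289091, p(77)=10619863, p(78)=12132164, p(79)=13848650, p(80)=15796476, p(81)=18004327, p(82)=20506255, p(83)=23338469, p(84)=26543660, p(85)=30167357, p(86)=34262962, p(87)=38887673, p(88)=44108109, p(89)=49995925, p(90)=56634173, p(91)=64112359, p(92)=72533807, p(93)=82010177, p(94)=92669720, p(95)=104651419, p(96)=118114304, p(97)=133230930, p(98)=150198136, p(99)=169229875, p(100)=190569292, p(101)=214481126, p(102)=241265379, p(103)=271248950, p(104)=304801365, p(105)=342325709, p(106)=384276336, p(107)=431149389, p(108)=483502844, p(109)=541946240, p(110)=607163746, p(111)=679903203, p(112)=761002156, p(113)=851376628, p(114)=952050665, p(115)=1064144451, p(116)=1188908248, p(117)=1327710076, p(118)=1482074143, p(119)=1653668665, p(120)=1844349560, p(121)=2056148051, p(122)=2291320912, p(123)=2552338241, p(124)=2841940500, p(125)=3163127352, p(126)=3519222692, p(127)=3913864295, p(128)=4351078600, p(129)=4835271870, p(130)=5371315400, p(131)=5964539504, p(132)=6620830889, p(133)=7346629512, p(134)=8149040695, p(135)=9035836076, p(136)=10015581680, p(137)=11097645016, p(138)=12292341831, p(139)=13610949895, p(140)=15065878135, p(141)=16670689208, p(142)=18440293320, p(143)=20390982757, p(144)=22540654445, p(145)=24908858009.
Final step: p(146) = p(145) + p(144) - p(141) - p(139) + p(134) + p(131) - p(124) - p(120) + p(111) + p(106) - p(95) - p(89) + p(76) + p(69) - p(54) - p(46) + p(29) + p(20) - p(1)
= 24908858009 + 22540654445 - 16670689208 - 13610949895 + 8149040695 + 5964539504 - 2841940500 - 1844349560 + 679903203 + 384276336 - 104651419 - 49995925 + 9289091 + 3554345 - 386155 - 105558 + 4565 + 627 - 1
= 27517052599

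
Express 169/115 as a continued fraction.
[1; 2, 7, 1, 2, 2]

Euclidean algorithm steps:
169 = 1 × 115 + 54
115 = 2 × 54 + 7
54 = 7 × 7 + 5
7 = 1 × 5 + 2
5 = 2 × 2 + 1
2 = 2 × 1 + 0
Continued fraction: [1; 2, 7, 1, 2, 2]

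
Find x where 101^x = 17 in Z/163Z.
39

Baby-step giant-step with step n = ⌈√163⌉ = 13.
Baby steps 101^j mod 163 (j:value) for j=0..12: 0:1, 1:101, 2:95, 3:141, 4:60, 5:29, 6:158, 7:147, 8:14, 9:110, 10:26, 11:18, 12:25.
Giant-step multiplier: 101^(-13) ≡ 101^(162-13) = 101^149 ≡ 108 (mod 163).
Giant steps γ_i = 17·108^i mod 163: γ_0=17, γ_1=43, γ_2=80, γ_3=1 (in table at j=0).
x = i·n + j = 3·13 + 0 = 39.
Check: 101^39 ≡ 17 (mod 163).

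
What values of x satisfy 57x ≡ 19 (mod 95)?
x ≡ 2 (mod 5)

gcd(57, 95) = 19, which divides 19, so solutions exist.
Divide through by 19: 3x ≡ 1 (mod 5).
Find 3^(-1) mod 5 by the extended Euclidean algorithm:
5 = 1 × 3 + 2  ⟹  2 = (1)·5 + (-1)·3
3 = 1 × 2 + 1  ⟹  1 = (-1)·5 + (2)·3
So (2)·3 ≡ 1 (mod 5), i.e. 3^(-1) ≡ 2 (mod 5).
x ≡ 2 × 1 = 2 ≡ 2 (mod 5).
Check: 57 × 2 = 114 ≡ 19 (mod 95).
x ≡ 2 (mod 5), giving 19 solutions mod 95.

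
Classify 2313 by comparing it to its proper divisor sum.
deficient

Proper divisors of 2313: sum = 1 + 3 + 9 + 257 + 771 = 1041
Since 1041 < 2313, 2313 is deficient.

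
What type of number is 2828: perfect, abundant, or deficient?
abundant

Proper divisors of 2828: sum = 1 + 2 + 4 + 7 + 14 + 28 + 101 + 202 + 404 + 707 + 1414 = 2884
Since 2884 > 2828, 2828 is abundant.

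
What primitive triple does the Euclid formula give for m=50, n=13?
(2331, 1300, 2669)

Euclid's formula: a = m² - n², b = 2mn, c = m² + n²
m = 50, n = 13
a = 50² - 13² = 2500 - 169 = 2331
b = 2 × 50 × 13 = 1300
c = 50² + 13² = 2500 + 169 = 2669
Verification: 2331² + 1300² = 5433561 + 1690000 = 7123561 = 2669² ✓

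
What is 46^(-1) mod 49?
16

gcd(46, 49) = 1, so the inverse exists.
Extended Euclidean algorithm on (49, 46):
49 = 1 × 46 + 3  ⟹  3 = (1)·49 + (-1)·46
46 = 15 × 3 + 1  ⟹  1 = (-15)·49 + (16)·46
So (16)·46 ≡ 1 (mod 49), i.e. 46^(-1) ≡ 16 (mod 49).
Check: 46 × 16 = 736 ≡ 1 (mod 49)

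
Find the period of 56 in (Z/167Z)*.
83

167 is prime, so ord(56) divides φ(167) = 166.
Divisors of 166: 1, 2, 83, 166.
Repeated squaring: 56^1 ≡ 56, 56^2 ≡ 130, 56^4 ≡ 33, 56^8 ≡ 87, 56^16 ≡ 54, 56^32 ≡ 77, 56^64 ≡ 84, 56^128 ≡ 42 (mod 167).
Test 56^d mod 167 for each divisor d in increasing order:
56^1 ≡ 56
56^2 ≡ 130
56^83 = 56^64·56^16·56^2·56^1 ≡ 1  ← first divisor giving 1
The order is 83.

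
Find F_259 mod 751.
558

Matrix identity: Q^n = [[F_(n+1), F_n], [F_n, F_(n-1)]] with Q = [[1,1],[1,0]].
n = 259 = 100000011₂. Square-and-multiply, entries mod 751:
Q^1 = [[1,1],[1,0]]
Q^2 = (Q^1)² = [[2,1],[1,1]]
Q^4 = (Q^2)² = [[5,3],[3,2]]
Q^8 = (Q^4)² = [[34,21],[21,13]]
Q^16 = (Q^8)² = [[95,236],[236,610]]
Q^32 = (Q^16)² = [[135,409],[409,477]]
Q^64 = (Q^32)² = [[9,225],[225,535]]
Q^129 = (Q^64)²·Q = [[376,389],[389,738]]
Q^259 = (Q^129)²·Q = [[577,558],[558,19]]
F_259 mod 751 = Q^259[0][1] = 558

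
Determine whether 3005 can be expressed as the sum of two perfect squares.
14² + 53² (a=14, b=53)

Factorization: 3005 = 5 × 601
By Fermat: n is sum of two squares iff every prime p ≡ 3 (mod 4) appears to even power.
All primes ≡ 3 (mod 4) appear to even power.
Search a = 0, 1, 2, … for 3005 - a² a perfect square: first hit at a = 14: 3005 - 196 = 2809 = 53².
3005 = 14² + 53² = 196 + 2809 ✓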